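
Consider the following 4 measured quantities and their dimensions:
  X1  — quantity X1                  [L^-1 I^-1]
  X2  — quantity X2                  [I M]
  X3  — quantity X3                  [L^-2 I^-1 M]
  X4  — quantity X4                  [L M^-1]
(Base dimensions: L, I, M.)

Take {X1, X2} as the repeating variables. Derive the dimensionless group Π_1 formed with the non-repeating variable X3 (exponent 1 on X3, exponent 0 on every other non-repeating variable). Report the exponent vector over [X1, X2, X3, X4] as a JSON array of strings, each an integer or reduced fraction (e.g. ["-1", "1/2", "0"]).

["-2", "-1", "1", "0"]

Exponent matrix [L,I,M] × [X1,X2,X3,X4]:
  L: [-1  0 -2  1]
  I: [-1  1 -1  0]
  M: [ 0  1  1 -1]
Echelon form has 2 nonzero rows (pivots: X1,X2)
Pivot set = {X1,X2}, free = {X3,X4}
RREF:
  r0: [   1    0    2   -1]
  r1: [   0    1    1   -1]
  r2: [   0    0    0    0]
Fix exponent of X3 at 1, X4 at 0; solve each RREF row for its pivot's exponent:
  r0: exp(X1) + (2)·1 = 0 ⇒ exp(X1) = -2
  r1: exp(X2) + (1)·1 = 0 ⇒ exp(X2) = -1
Π_1 = X1^-2 · X2^-1 · X3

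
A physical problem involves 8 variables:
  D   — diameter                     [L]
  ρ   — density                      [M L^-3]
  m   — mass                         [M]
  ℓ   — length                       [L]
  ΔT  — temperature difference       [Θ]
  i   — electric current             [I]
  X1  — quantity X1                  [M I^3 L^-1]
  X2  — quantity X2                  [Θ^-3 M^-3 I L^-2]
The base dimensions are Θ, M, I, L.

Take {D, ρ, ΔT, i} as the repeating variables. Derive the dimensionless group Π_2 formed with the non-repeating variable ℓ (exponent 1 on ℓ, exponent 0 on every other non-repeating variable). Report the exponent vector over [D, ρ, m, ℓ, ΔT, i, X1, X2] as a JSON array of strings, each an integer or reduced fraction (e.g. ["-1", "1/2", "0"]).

Write exponents as rows Θ,M,I,L / cols D,ρ,m,ℓ,ΔT,i,X1,X2:
  Θ: [ 0  0  0  0  1  0  0 -3]
  M: [ 0  1  1  0  0  0  1 -3]
  I: [ 0  0  0  0  0  1  3  1]
  L: [ 1 -3  0  1  0  0 -1 -2]
Row reduction gives pivot columns D,ρ,ΔT,i; rank = 4
Repeat: D,ρ,ΔT,i; free: m,ℓ,X1,X2
RREF:
  r0: [   1    0    3    1    0    0    2  -11]
  r1: [   0    1    1    0    0    0    1   -3]
  r2: [   0    0    0    0    1    0    0   -3]
  r3: [   0    0    0    0    0    1    3    1]
Fix exponent of ℓ at 1, m at 0, X1 at 0, X2 at 0; solve each RREF row for its pivot's exponent:
  r0: exp(D) + (1)·1 = 0 ⇒ exp(D) = -1
  r1: exp(ρ) + (0)·1 = 0 ⇒ exp(ρ) = 0
  r2: exp(ΔT) + (0)·1 = 0 ⇒ exp(ΔT) = 0
  r3: exp(i) + (0)·1 = 0 ⇒ exp(i) = 0
Π_2 = D^-1 · ℓ

["-1", "0", "0", "1", "0", "0", "0", "0"]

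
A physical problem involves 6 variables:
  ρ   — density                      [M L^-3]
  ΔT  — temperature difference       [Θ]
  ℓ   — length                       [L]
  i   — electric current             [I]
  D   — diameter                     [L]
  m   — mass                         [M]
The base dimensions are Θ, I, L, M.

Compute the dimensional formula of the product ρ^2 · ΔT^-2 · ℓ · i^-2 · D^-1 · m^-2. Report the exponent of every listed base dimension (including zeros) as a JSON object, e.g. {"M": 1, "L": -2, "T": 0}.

Exponent matrix [Θ,I,L,M] × [ρ,ΔT,ℓ,i,D,m]:
  Θ: [ 0  1  0  0  0  0]
  I: [ 0  0  0  1  0  0]
  L: [-3  0  1  0  1  0]
  M: [ 1  0  0  0  0  1]
  [Θ]: (2)·0+(-2)·1+(1)·0+(-2)·0+(-1)·0+(-2)·0 = -2
  [I]: (2)·0+(-2)·0+(1)·0+(-2)·1+(-1)·0+(-2)·0 = -2
  [L]: (2)·-3+(-2)·0+(1)·1+(-2)·0+(-1)·1+(-2)·0 = -6
  [M]: (2)·1+(-2)·0+(1)·0+(-2)·0+(-1)·0+(-2)·1 = 0
⇒ Θ^-2 I^-2 L^-6

{"Θ": -2, "I": -2, "L": -6, "M": 0}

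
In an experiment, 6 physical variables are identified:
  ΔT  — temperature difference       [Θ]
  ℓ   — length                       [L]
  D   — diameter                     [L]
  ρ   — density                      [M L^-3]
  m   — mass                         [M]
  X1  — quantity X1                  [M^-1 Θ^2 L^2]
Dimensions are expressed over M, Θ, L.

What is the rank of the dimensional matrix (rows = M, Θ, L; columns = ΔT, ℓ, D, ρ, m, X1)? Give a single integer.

3

Dimensional matrix (M×Θ×L by ΔT×ℓ×D×ρ×m×X1):
  M: [ 0  0  0  1  1 -1]
  Θ: [ 1  0  0  0  0  2]
  L: [ 0  1  1 -3  0  2]
Row reduction gives pivot columns ΔT,ℓ,ρ; rank = 3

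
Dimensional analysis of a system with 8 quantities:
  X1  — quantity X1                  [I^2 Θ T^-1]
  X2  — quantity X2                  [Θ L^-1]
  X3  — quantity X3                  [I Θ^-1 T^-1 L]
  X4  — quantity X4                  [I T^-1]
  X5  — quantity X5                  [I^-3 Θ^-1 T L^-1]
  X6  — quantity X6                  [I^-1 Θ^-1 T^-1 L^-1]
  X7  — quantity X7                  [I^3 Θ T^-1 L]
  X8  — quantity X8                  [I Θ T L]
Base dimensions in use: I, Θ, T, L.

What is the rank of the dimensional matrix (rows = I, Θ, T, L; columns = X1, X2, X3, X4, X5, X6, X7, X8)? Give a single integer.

Exponent matrix [I,Θ,T,L] × [X1,X2,X3,X4,X5,X6,X7,X8]:
  I: [ 2  0  1  1 -3 -1  3  1]
  Θ: [ 1  1 -1  0 -1 -1  1  1]
  T: [-1  0 -1 -1  1 -1 -1  1]
  L: [ 0 -1  1  0 -1 -1  1  1]
Echelon form has 3 nonzero rows (pivots: X1,X2,X3)

3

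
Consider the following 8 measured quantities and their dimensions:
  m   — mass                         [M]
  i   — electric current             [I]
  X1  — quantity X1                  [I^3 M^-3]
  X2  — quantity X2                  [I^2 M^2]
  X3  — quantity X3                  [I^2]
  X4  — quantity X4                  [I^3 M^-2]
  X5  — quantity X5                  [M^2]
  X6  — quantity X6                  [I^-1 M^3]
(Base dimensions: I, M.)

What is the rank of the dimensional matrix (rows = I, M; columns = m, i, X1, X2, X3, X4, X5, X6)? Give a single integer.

Dimensional matrix (I×M by m×i×X1×X2×X3×X4×X5×X6):
  I: [ 0  1  3  2  2  3  0 -1]
  M: [ 1  0 -3  2  0 -2  2  3]
Echelon form has 2 nonzero rows (pivots: m,i)

2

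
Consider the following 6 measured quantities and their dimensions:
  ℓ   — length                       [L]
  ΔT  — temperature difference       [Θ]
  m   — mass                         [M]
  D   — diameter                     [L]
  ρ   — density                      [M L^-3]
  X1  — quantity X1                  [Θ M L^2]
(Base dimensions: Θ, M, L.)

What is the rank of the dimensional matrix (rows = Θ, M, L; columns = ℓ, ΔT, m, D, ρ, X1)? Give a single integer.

3

Write exponents as rows Θ,M,L / cols ℓ,ΔT,m,D,ρ,X1:
  Θ: [ 0  1  0  0  0  1]
  M: [ 0  0  1  0  1  1]
  L: [ 1  0  0  1 -3  2]
Echelon form has 3 nonzero rows (pivots: ℓ,ΔT,m)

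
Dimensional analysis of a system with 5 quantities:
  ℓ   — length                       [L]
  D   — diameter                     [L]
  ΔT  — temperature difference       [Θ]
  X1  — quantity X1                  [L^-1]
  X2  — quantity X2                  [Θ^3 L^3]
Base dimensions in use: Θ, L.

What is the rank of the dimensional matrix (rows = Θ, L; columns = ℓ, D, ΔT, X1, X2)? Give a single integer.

Exponent matrix [Θ,L] × [ℓ,D,ΔT,X1,X2]:
  Θ: [ 0  0  1  0  3]
  L: [ 1  1  0 -1  3]
RREF → pivots at {ℓ,ΔT} ⇒ r = 2

2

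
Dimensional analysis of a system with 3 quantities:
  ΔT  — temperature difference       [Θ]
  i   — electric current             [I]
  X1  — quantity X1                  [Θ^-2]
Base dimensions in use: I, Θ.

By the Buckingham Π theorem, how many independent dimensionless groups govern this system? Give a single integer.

Dimensional matrix (I×Θ by ΔT×i×X1):
  I: [ 0  1  0]
  Θ: [ 1  0 -2]
RREF → pivots at {ΔT,i} ⇒ r = 2
Π count = n − r = 3 − 2 = 1

1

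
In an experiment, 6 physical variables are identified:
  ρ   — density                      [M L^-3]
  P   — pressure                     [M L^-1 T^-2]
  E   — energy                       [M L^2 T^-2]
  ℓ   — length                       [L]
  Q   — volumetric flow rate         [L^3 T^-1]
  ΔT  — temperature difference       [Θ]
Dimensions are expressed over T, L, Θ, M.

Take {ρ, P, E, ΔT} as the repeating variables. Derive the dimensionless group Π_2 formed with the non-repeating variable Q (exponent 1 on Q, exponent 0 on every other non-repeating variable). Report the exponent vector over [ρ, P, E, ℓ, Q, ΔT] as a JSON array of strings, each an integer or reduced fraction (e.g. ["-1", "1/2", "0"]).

["1/2", "1/6", "-2/3", "0", "1", "0"]

Dimensional matrix (T×L×Θ×M by ρ×P×E×ℓ×Q×ΔT):
  T: [ 0 -2 -2  0 -1  0]
  L: [-3 -1  2  1  3  0]
  Θ: [ 0  0  0  0  0  1]
  M: [ 1  1  1  0  0  0]
Echelon form has 4 nonzero rows (pivots: ρ,P,E,ΔT)
Repeat: ρ,P,E,ΔT; free: ℓ,Q
RREF:
  r0: [   1    0    0    0 -1/2    0]
  r1: [   0    1    0 -1/3 -1/6    0]
  r2: [   0    0    1  1/3  2/3    0]
  r3: [   0    0    0    0    0    1]
Fix exponent of Q at 1, ℓ at 0; solve each RREF row for its pivot's exponent:
  r0: exp(ρ) + (-1/2)·1 = 0 ⇒ exp(ρ) = 1/2
  r1: exp(P) + (-1/6)·1 = 0 ⇒ exp(P) = 1/6
  r2: exp(E) + (2/3)·1 = 0 ⇒ exp(E) = -2/3
  r3: exp(ΔT) + (0)·1 = 0 ⇒ exp(ΔT) = 0
Π_2 = ρ^(1/2) · P^(1/6) · E^(-2/3) · Q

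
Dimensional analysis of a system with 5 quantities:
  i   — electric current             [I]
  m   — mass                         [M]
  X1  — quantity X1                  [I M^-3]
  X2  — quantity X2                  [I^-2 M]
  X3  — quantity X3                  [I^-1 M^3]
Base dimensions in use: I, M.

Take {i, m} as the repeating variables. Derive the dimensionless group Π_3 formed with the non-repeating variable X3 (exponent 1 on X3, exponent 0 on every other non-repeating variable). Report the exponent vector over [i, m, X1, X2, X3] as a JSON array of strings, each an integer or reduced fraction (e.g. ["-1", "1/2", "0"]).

["1", "-3", "0", "0", "1"]

Exponent matrix [I,M] × [i,m,X1,X2,X3]:
  I: [ 1  0  1 -2 -1]
  M: [ 0  1 -3  1  3]
Row reduction gives pivot columns i,m; rank = 2
Repeat: i,m; free: X1,X2,X3
RREF:
  r0: [   1    0    1   -2   -1]
  r1: [   0    1   -3    1    3]
Fix exponent of X3 at 1, X1 at 0, X2 at 0; solve each RREF row for its pivot's exponent:
  r0: exp(i) + (-1)·1 = 0 ⇒ exp(i) = 1
  r1: exp(m) + (3)·1 = 0 ⇒ exp(m) = -3
Π_3 = i · m^-3 · X3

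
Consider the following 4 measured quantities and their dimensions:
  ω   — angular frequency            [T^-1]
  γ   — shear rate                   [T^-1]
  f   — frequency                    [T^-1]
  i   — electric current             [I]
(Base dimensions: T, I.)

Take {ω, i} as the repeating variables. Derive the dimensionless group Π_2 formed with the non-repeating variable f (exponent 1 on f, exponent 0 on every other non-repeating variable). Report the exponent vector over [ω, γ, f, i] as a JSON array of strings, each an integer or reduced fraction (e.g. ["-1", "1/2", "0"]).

["-1", "0", "1", "0"]

Write exponents as rows T,I / cols ω,γ,f,i:
  T: [-1 -1 -1  0]
  I: [ 0  0  0  1]
Row reduction gives pivot columns ω,i; rank = 2
Repeat: ω,i; free: γ,f
RREF:
  r0: [   1    1    1    0]
  r1: [   0    0    0    1]
Fix exponent of f at 1, γ at 0; solve each RREF row for its pivot's exponent:
  r0: exp(ω) + (1)·1 = 0 ⇒ exp(ω) = -1
  r1: exp(i) + (0)·1 = 0 ⇒ exp(i) = 0
Π_2 = ω^-1 · f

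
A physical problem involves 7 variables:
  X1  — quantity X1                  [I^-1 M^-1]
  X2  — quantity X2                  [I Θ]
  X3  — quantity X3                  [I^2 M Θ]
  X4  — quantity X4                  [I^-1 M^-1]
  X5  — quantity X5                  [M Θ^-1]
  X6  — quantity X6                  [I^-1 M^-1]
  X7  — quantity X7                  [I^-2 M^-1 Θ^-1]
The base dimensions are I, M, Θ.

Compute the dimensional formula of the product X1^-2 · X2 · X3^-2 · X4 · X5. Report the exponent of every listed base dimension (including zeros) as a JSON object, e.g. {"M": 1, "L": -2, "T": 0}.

Dimensional matrix (I×M×Θ by X1×X2×X3×X4×X5×X6×X7):
  I: [-1  1  2 -1  0 -1 -2]
  M: [-1  0  1 -1  1 -1 -1]
  Θ: [ 0  1  1  0 -1  0 -1]
  [I]: (-2)·-1+(1)·1+(-2)·2+(1)·-1+(1)·0 = -2
  [M]: (-2)·-1+(1)·0+(-2)·1+(1)·-1+(1)·1 = 0
  [Θ]: (-2)·0+(1)·1+(-2)·1+(1)·0+(1)·-1 = -2
⇒ I^-2 Θ^-2

{"I": -2, "M": 0, "Θ": -2}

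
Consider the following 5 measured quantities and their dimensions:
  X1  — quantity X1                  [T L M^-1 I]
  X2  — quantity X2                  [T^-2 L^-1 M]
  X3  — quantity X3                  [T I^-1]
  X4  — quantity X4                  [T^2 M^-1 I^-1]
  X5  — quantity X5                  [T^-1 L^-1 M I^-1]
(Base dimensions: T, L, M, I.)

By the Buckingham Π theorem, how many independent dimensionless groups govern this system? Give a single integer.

2

Exponent matrix [T,L,M,I] × [X1,X2,X3,X4,X5]:
  T: [ 1 -2  1  2 -1]
  L: [ 1 -1  0  0 -1]
  M: [-1  1  0 -1  1]
  I: [ 1  0 -1 -1 -1]
RREF → pivots at {X1,X2,X4} ⇒ r = 3
n=5, r=3 ⇒ 2 dimensionless groups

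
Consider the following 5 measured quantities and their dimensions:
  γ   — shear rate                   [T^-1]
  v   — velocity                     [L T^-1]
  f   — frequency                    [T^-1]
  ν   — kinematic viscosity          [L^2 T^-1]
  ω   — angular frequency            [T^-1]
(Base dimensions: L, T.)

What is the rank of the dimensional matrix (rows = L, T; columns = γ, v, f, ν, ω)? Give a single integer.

Exponent matrix [L,T] × [γ,v,f,ν,ω]:
  L: [ 0  1  0  2  0]
  T: [-1 -1 -1 -1 -1]
Row reduction gives pivot columns γ,v; rank = 2

2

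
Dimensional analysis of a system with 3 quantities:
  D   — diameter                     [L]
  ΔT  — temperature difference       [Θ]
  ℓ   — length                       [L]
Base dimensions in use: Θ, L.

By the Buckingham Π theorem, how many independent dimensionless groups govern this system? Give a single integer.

1

Dimensional matrix (Θ×L by D×ΔT×ℓ):
  Θ: [ 0  1  0]
  L: [ 1  0  1]
Row reduction gives pivot columns D,ΔT; rank = 2
3 vars − rank 2 = 1 Π group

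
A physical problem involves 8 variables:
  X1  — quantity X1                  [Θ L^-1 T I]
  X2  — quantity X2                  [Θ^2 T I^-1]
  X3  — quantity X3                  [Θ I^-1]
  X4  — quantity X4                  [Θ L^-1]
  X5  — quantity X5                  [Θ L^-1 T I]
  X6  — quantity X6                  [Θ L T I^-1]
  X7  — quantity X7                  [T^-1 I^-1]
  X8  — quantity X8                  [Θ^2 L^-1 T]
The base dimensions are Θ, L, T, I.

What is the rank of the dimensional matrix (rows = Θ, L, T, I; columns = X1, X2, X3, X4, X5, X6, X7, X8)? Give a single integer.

3

Exponent matrix [Θ,L,T,I] × [X1,X2,X3,X4,X5,X6,X7,X8]:
  Θ: [ 1  2  1  1  1  1  0  2]
  L: [-1  0  0 -1 -1  1  0 -1]
  T: [ 1  1  0  0  1  1 -1  1]
  I: [ 1 -1 -1  0  1 -1 -1  0]
Row reduction gives pivot columns X1,X2,X3; rank = 3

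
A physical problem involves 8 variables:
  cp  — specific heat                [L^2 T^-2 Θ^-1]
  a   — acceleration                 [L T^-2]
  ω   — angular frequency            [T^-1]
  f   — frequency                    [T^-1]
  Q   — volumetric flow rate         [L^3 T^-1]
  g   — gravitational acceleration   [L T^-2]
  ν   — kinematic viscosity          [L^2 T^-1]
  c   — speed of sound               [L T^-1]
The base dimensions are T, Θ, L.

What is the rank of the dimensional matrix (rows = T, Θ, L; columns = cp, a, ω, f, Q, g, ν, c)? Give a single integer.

3

Write exponents as rows T,Θ,L / cols cp,a,ω,f,Q,g,ν,c:
  T: [-2 -2 -1 -1 -1 -2 -1 -1]
  Θ: [-1  0  0  0  0  0  0  0]
  L: [ 2  1  0  0  3  1  2  1]
Echelon form has 3 nonzero rows (pivots: cp,a,ω)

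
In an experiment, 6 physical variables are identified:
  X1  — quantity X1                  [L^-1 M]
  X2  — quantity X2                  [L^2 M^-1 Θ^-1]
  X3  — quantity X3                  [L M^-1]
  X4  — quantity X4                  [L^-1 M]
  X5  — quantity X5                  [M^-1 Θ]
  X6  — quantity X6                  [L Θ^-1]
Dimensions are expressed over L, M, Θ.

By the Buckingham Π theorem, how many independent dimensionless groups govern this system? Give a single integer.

4

Dimensional matrix (L×M×Θ by X1×X2×X3×X4×X5×X6):
  L: [-1  2  1 -1  0  1]
  M: [ 1 -1 -1  1 -1  0]
  Θ: [ 0 -1  0  0  1 -1]
RREF → pivots at {X1,X2} ⇒ r = 2
6 vars − rank 2 = 4 Π groups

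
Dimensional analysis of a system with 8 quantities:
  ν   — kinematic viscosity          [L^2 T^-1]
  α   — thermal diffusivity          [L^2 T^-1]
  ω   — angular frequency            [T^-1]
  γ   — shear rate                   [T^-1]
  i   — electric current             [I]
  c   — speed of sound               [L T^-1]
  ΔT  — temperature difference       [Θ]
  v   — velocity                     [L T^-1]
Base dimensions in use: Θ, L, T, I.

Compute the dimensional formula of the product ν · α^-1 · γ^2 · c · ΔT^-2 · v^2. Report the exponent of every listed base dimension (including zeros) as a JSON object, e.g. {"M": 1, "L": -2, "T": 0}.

{"Θ": -2, "L": 3, "T": -5, "I": 0}

Dimensional matrix (Θ×L×T×I by ν×α×ω×γ×i×c×ΔT×v):
  Θ: [ 0  0  0  0  0  0  1  0]
  L: [ 2  2  0  0  0  1  0  1]
  T: [-1 -1 -1 -1  0 -1  0 -1]
  I: [ 0  0  0  0  1  0  0  0]
  [Θ]: (1)·0+(-1)·0+(2)·0+(1)·0+(-2)·1+(2)·0 = -2
  [L]: (1)·2+(-1)·2+(2)·0+(1)·1+(-2)·0+(2)·1 = 3
  [T]: (1)·-1+(-1)·-1+(2)·-1+(1)·-1+(-2)·0+(2)·-1 = -5
  [I]: (1)·0+(-1)·0+(2)·0+(1)·0+(-2)·0+(2)·0 = 0
⇒ Θ^-2 L^3 T^-5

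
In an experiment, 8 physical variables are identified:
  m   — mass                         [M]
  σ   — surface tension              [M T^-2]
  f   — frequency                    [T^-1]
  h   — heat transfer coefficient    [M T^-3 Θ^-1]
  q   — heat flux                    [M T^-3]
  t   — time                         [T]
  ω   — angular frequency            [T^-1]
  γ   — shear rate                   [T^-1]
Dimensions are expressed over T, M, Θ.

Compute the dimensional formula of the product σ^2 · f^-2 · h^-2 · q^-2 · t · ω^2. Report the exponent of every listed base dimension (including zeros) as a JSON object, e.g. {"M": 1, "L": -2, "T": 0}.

{"T": 9, "M": -2, "Θ": 2}

Exponent matrix [T,M,Θ] × [m,σ,f,h,q,t,ω,γ]:
  T: [ 0 -2 -1 -3 -3  1 -1 -1]
  M: [ 1  1  0  1  1  0  0  0]
  Θ: [ 0  0  0 -1  0  0  0  0]
  [T]: (2)·-2+(-2)·-1+(-2)·-3+(-2)·-3+(1)·1+(2)·-1 = 9
  [M]: (2)·1+(-2)·0+(-2)·1+(-2)·1+(1)·0+(2)·0 = -2
  [Θ]: (2)·0+(-2)·0+(-2)·-1+(-2)·0+(1)·0+(2)·0 = 2
⇒ T^9 M^-2 Θ^2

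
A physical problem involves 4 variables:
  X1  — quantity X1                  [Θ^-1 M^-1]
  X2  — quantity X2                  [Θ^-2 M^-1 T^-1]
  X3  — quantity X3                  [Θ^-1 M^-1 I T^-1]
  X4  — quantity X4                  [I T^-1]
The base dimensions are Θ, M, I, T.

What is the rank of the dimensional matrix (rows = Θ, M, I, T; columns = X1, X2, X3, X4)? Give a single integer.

3

Dimensional matrix (Θ×M×I×T by X1×X2×X3×X4):
  Θ: [-1 -2 -1  0]
  M: [-1 -1 -1  0]
  I: [ 0  0  1  1]
  T: [ 0 -1 -1 -1]
RREF → pivots at {X1,X2,X3} ⇒ r = 3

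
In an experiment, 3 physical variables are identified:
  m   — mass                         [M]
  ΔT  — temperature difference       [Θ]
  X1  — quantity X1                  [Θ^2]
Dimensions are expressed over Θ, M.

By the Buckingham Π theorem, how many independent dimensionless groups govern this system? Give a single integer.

Exponent matrix [Θ,M] × [m,ΔT,X1]:
  Θ: [ 0  1  2]
  M: [ 1  0  0]
Row reduction gives pivot columns m,ΔT; rank = 2
Π count = n − r = 3 − 2 = 1

1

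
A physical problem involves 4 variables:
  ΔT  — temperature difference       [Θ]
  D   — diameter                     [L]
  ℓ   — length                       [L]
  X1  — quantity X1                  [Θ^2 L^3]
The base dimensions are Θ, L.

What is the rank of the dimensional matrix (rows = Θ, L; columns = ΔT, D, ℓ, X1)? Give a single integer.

2

Write exponents as rows Θ,L / cols ΔT,D,ℓ,X1:
  Θ: [ 1  0  0  2]
  L: [ 0  1  1  3]
Row reduction gives pivot columns ΔT,D; rank = 2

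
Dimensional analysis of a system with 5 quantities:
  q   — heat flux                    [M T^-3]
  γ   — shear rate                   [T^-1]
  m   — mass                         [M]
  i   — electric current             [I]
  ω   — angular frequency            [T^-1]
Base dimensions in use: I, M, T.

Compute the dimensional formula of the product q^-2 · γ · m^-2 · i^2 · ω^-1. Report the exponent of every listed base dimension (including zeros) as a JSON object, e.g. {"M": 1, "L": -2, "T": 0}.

{"I": 2, "M": -4, "T": 6}

Write exponents as rows I,M,T / cols q,γ,m,i,ω:
  I: [ 0  0  0  1  0]
  M: [ 1  0  1  0  0]
  T: [-3 -1  0  0 -1]
  [I]: (-2)·0+(1)·0+(-2)·0+(2)·1+(-1)·0 = 2
  [M]: (-2)·1+(1)·0+(-2)·1+(2)·0+(-1)·0 = -4
  [T]: (-2)·-3+(1)·-1+(-2)·0+(2)·0+(-1)·-1 = 6
⇒ I^2 M^-4 T^6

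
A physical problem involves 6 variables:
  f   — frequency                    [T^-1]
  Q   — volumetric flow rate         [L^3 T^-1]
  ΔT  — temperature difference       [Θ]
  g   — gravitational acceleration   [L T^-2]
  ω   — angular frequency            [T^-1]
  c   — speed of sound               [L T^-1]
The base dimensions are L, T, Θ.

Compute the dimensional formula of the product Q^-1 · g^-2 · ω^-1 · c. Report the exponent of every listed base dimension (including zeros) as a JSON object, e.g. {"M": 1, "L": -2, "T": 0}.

{"L": -4, "T": 5, "Θ": 0}

Dimensional matrix (L×T×Θ by f×Q×ΔT×g×ω×c):
  L: [ 0  3  0  1  0  1]
  T: [-1 -1  0 -2 -1 -1]
  Θ: [ 0  0  1  0  0  0]
  [L]: (-1)·3+(-2)·1+(-1)·0+(1)·1 = -4
  [T]: (-1)·-1+(-2)·-2+(-1)·-1+(1)·-1 = 5
  [Θ]: (-1)·0+(-2)·0+(-1)·0+(1)·0 = 0
⇒ L^-4 T^5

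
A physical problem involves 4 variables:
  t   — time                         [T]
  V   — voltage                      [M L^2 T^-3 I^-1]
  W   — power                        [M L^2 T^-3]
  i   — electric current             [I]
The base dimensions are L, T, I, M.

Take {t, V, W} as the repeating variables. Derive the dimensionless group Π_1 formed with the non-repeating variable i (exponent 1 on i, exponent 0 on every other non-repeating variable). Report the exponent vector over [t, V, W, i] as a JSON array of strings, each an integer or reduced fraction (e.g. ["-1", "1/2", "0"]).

["0", "1", "-1", "1"]

Write exponents as rows L,T,I,M / cols t,V,W,i:
  L: [ 0  2  2  0]
  T: [ 1 -3 -3  0]
  I: [ 0 -1  0  1]
  M: [ 0  1  1  0]
Row reduction gives pivot columns t,V,W; rank = 3
Pivot set = {t,V,W}, free = {i}
RREF:
  r0: [   1    0    0    0]
  r1: [   0    1    0   -1]
  r2: [   0    0    1    1]
  r3: [   0    0    0    0]
Fix exponent of i at 1; solve each RREF row for its pivot's exponent:
  r0: exp(t) + (0)·1 = 0 ⇒ exp(t) = 0
  r1: exp(V) + (-1)·1 = 0 ⇒ exp(V) = 1
  r2: exp(W) + (1)·1 = 0 ⇒ exp(W) = -1
Π_1 = V · W^-1 · i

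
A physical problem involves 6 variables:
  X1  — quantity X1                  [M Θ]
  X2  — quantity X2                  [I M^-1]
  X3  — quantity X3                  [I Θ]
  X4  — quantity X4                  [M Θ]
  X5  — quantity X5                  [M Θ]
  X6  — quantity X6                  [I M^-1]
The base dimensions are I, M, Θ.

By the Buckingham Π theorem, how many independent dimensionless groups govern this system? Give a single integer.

4

Dimensional matrix (I×M×Θ by X1×X2×X3×X4×X5×X6):
  I: [ 0  1  1  0  0  1]
  M: [ 1 -1  0  1  1 -1]
  Θ: [ 1  0  1  1  1  0]
Row reduction gives pivot columns X1,X2; rank = 2
Π count = n − r = 6 − 2 = 4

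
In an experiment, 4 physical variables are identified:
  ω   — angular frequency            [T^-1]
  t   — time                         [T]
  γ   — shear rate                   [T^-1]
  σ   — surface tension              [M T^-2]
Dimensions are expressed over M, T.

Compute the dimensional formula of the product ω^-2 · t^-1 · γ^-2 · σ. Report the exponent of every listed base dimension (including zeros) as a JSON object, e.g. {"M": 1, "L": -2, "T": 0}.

{"M": 1, "T": 1}

Exponent matrix [M,T] × [ω,t,γ,σ]:
  M: [ 0  0  0  1]
  T: [-1  1 -1 -2]
  [M]: (-2)·0+(-1)·0+(-2)·0+(1)·1 = 1
  [T]: (-2)·-1+(-1)·1+(-2)·-1+(1)·-2 = 1
⇒ M T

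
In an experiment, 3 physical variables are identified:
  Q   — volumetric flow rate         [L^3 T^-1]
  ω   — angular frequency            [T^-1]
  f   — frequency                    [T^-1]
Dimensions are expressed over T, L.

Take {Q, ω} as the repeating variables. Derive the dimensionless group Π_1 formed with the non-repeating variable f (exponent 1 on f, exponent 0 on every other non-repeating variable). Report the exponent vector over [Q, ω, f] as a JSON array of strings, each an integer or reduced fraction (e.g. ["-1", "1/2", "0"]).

Exponent matrix [T,L] × [Q,ω,f]:
  T: [-1 -1 -1]
  L: [ 3  0  0]
Row reduction gives pivot columns Q,ω; rank = 2
Repeat: Q,ω; free: f
RREF:
  r0: [   1    0    0]
  r1: [   0    1    1]
Fix exponent of f at 1; solve each RREF row for its pivot's exponent:
  r0: exp(Q) + (0)·1 = 0 ⇒ exp(Q) = 0
  r1: exp(ω) + (1)·1 = 0 ⇒ exp(ω) = -1
Π_1 = ω^-1 · f

["0", "-1", "1"]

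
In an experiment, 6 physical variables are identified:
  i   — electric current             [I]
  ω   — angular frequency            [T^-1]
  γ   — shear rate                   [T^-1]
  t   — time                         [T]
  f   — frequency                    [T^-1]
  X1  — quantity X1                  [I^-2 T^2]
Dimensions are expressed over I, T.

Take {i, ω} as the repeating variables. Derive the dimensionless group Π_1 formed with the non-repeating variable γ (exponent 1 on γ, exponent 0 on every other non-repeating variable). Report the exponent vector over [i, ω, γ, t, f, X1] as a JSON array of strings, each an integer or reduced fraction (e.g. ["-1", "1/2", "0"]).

["0", "-1", "1", "0", "0", "0"]

Write exponents as rows I,T / cols i,ω,γ,t,f,X1:
  I: [ 1  0  0  0  0 -2]
  T: [ 0 -1 -1  1 -1  2]
Echelon form has 2 nonzero rows (pivots: i,ω)
Repeat: i,ω; free: γ,t,f,X1
RREF:
  r0: [   1    0    0    0    0   -2]
  r1: [   0    1    1   -1    1   -2]
Fix exponent of γ at 1, t at 0, f at 0, X1 at 0; solve each RREF row for its pivot's exponent:
  r0: exp(i) + (0)·1 = 0 ⇒ exp(i) = 0
  r1: exp(ω) + (1)·1 = 0 ⇒ exp(ω) = -1
Π_1 = ω^-1 · γ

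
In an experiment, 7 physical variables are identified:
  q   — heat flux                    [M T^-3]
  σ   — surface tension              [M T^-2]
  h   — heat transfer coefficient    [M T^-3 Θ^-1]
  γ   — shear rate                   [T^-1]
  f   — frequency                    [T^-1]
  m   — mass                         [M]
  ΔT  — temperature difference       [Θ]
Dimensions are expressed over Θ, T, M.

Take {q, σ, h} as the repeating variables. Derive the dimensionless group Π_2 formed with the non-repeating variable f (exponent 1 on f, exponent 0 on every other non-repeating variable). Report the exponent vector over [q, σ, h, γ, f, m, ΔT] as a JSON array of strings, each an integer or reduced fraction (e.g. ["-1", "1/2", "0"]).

["-1", "1", "0", "0", "1", "0", "0"]

Exponent matrix [Θ,T,M] × [q,σ,h,γ,f,m,ΔT]:
  Θ: [ 0  0 -1  0  0  0  1]
  T: [-3 -2 -3 -1 -1  0  0]
  M: [ 1  1  1  0  0  1  0]
Echelon form has 3 nonzero rows (pivots: q,σ,h)
Repeat: q,σ,h; free: γ,f,m,ΔT
RREF:
  r0: [   1    0    0    1    1   -2    1]
  r1: [   0    1    0   -1   -1    3    0]
  r2: [   0    0    1    0    0    0   -1]
Fix exponent of f at 1, γ at 0, m at 0, ΔT at 0; solve each RREF row for its pivot's exponent:
  r0: exp(q) + (1)·1 = 0 ⇒ exp(q) = -1
  r1: exp(σ) + (-1)·1 = 0 ⇒ exp(σ) = 1
  r2: exp(h) + (0)·1 = 0 ⇒ exp(h) = 0
Π_2 = q^-1 · σ · f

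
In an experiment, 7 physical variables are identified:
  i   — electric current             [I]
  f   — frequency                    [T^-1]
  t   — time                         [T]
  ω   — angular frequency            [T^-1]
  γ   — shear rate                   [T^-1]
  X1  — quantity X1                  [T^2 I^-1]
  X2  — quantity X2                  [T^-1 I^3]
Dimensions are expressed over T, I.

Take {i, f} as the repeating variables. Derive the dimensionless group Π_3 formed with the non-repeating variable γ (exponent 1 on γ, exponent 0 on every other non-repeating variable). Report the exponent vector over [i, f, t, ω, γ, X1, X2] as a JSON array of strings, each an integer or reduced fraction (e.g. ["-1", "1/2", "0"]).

Dimensional matrix (T×I by i×f×t×ω×γ×X1×X2):
  T: [ 0 -1  1 -1 -1  2 -1]
  I: [ 1  0  0  0  0 -1  3]
Row reduction gives pivot columns i,f; rank = 2
Repeat: i,f; free: t,ω,γ,X1,X2
RREF:
  r0: [   1    0    0    0    0   -1    3]
  r1: [   0    1   -1    1    1   -2    1]
Fix exponent of γ at 1, t at 0, ω at 0, X1 at 0, X2 at 0; solve each RREF row for its pivot's exponent:
  r0: exp(i) + (0)·1 = 0 ⇒ exp(i) = 0
  r1: exp(f) + (1)·1 = 0 ⇒ exp(f) = -1
Π_3 = f^-1 · γ

["0", "-1", "0", "0", "1", "0", "0"]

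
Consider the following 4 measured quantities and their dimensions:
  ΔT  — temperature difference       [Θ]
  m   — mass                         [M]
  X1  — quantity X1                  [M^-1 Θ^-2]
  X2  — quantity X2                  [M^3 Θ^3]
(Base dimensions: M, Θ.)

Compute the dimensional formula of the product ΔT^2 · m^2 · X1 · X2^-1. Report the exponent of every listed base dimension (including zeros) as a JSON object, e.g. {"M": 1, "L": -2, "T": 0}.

{"M": -2, "Θ": -3}

Write exponents as rows M,Θ / cols ΔT,m,X1,X2:
  M: [ 0  1 -1  3]
  Θ: [ 1  0 -2  3]
  [M]: (2)·0+(2)·1+(1)·-1+(-1)·3 = -2
  [Θ]: (2)·1+(2)·0+(1)·-2+(-1)·3 = -3
⇒ M^-2 Θ^-3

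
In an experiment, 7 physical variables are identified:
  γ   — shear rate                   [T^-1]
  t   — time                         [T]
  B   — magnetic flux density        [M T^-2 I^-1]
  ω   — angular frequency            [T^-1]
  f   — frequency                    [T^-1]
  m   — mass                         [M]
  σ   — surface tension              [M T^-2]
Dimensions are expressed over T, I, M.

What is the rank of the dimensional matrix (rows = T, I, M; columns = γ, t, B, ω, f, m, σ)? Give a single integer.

3

Exponent matrix [T,I,M] × [γ,t,B,ω,f,m,σ]:
  T: [-1  1 -2 -1 -1  0 -2]
  I: [ 0  0 -1  0  0  0  0]
  M: [ 0  0  1  0  0  1  1]
RREF → pivots at {γ,B,m} ⇒ r = 3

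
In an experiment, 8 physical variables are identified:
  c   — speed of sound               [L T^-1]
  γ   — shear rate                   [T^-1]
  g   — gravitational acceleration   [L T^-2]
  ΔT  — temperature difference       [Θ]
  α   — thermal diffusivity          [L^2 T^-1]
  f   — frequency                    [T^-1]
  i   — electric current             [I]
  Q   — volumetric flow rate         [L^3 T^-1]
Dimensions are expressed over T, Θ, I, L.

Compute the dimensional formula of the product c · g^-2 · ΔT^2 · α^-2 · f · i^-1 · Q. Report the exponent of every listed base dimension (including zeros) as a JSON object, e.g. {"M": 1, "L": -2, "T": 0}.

Write exponents as rows T,Θ,I,L / cols c,γ,g,ΔT,α,f,i,Q:
  T: [-1 -1 -2  0 -1 -1  0 -1]
  Θ: [ 0  0  0  1  0  0  0  0]
  I: [ 0  0  0  0  0  0  1  0]
  L: [ 1  0  1  0  2  0  0  3]
  [T]: (1)·-1+(-2)·-2+(2)·0+(-2)·-1+(1)·-1+(-1)·0+(1)·-1 = 3
  [Θ]: (1)·0+(-2)·0+(2)·1+(-2)·0+(1)·0+(-1)·0+(1)·0 = 2
  [I]: (1)·0+(-2)·0+(2)·0+(-2)·0+(1)·0+(-1)·1+(1)·0 = -1
  [L]: (1)·1+(-2)·1+(2)·0+(-2)·2+(1)·0+(-1)·0+(1)·3 = -2
⇒ T^3 Θ^2 I^-1 L^-2

{"T": 3, "Θ": 2, "I": -1, "L": -2}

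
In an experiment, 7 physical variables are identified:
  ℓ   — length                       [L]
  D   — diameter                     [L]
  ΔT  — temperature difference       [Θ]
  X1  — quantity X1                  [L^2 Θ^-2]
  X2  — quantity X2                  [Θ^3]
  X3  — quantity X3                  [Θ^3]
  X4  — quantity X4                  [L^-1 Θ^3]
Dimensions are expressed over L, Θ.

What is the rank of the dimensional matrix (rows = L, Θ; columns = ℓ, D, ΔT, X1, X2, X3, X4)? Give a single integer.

2

Write exponents as rows L,Θ / cols ℓ,D,ΔT,X1,X2,X3,X4:
  L: [ 1  1  0  2  0  0 -1]
  Θ: [ 0  0  1 -2  3  3  3]
Echelon form has 2 nonzero rows (pivots: ℓ,ΔT)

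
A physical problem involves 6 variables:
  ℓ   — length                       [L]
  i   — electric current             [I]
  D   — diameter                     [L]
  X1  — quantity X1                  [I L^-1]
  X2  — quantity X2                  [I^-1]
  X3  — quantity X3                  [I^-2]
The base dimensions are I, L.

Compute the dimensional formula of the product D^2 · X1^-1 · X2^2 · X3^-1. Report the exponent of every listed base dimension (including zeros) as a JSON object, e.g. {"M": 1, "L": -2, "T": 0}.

{"I": -1, "L": 3}

Dimensional matrix (I×L by ℓ×i×D×X1×X2×X3):
  I: [ 0  1  0  1 -1 -2]
  L: [ 1  0  1 -1  0  0]
  [I]: (2)·0+(-1)·1+(2)·-1+(-1)·-2 = -1
  [L]: (2)·1+(-1)·-1+(2)·0+(-1)·0 = 3
⇒ I^-1 L^3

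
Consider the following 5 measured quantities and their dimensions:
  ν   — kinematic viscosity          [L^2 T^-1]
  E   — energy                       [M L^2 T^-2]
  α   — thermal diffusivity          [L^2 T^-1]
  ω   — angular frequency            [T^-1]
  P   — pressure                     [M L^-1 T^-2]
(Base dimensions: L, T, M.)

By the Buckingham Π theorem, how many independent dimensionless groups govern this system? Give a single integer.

2

Dimensional matrix (L×T×M by ν×E×α×ω×P):
  L: [ 2  2  2  0 -1]
  T: [-1 -2 -1 -1 -2]
  M: [ 0  1  0  0  1]
RREF → pivots at {ν,E,ω} ⇒ r = 3
5 vars − rank 3 = 2 Π groups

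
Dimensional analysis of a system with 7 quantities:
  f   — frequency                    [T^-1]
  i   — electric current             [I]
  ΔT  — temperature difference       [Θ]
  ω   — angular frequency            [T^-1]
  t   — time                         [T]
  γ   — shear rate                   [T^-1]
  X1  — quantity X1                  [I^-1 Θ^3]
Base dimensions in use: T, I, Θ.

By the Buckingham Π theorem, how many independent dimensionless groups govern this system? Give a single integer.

4

Write exponents as rows T,I,Θ / cols f,i,ΔT,ω,t,γ,X1:
  T: [-1  0  0 -1  1 -1  0]
  I: [ 0  1  0  0  0  0 -1]
  Θ: [ 0  0  1  0  0  0  3]
Echelon form has 3 nonzero rows (pivots: f,i,ΔT)
7 vars − rank 3 = 4 Π groups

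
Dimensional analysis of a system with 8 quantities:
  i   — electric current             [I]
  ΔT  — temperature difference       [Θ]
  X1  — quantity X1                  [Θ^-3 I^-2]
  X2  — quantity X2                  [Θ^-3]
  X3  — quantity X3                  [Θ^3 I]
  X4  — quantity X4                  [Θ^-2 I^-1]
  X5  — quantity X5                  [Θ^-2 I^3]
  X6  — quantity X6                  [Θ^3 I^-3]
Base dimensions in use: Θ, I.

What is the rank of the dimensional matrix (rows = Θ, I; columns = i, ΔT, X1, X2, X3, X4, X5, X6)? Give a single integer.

Dimensional matrix (Θ×I by i×ΔT×X1×X2×X3×X4×X5×X6):
  Θ: [ 0  1 -3 -3  3 -2 -2  3]
  I: [ 1  0 -2  0  1 -1  3 -3]
Echelon form has 2 nonzero rows (pivots: i,ΔT)

2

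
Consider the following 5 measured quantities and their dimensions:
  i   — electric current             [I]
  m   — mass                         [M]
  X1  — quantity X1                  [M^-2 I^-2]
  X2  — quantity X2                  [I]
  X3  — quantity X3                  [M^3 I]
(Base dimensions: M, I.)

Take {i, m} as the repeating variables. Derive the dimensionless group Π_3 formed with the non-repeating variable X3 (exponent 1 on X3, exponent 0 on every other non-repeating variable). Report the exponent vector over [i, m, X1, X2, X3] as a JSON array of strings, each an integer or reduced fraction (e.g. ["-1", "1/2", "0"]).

["-1", "-3", "0", "0", "1"]

Write exponents as rows M,I / cols i,m,X1,X2,X3:
  M: [ 0  1 -2  0  3]
  I: [ 1  0 -2  1  1]
Row reduction gives pivot columns i,m; rank = 2
Repeat: i,m; free: X1,X2,X3
RREF:
  r0: [   1    0   -2    1    1]
  r1: [   0    1   -2    0    3]
Fix exponent of X3 at 1, X1 at 0, X2 at 0; solve each RREF row for its pivot's exponent:
  r0: exp(i) + (1)·1 = 0 ⇒ exp(i) = -1
  r1: exp(m) + (3)·1 = 0 ⇒ exp(m) = -3
Π_3 = i^-1 · m^-3 · X3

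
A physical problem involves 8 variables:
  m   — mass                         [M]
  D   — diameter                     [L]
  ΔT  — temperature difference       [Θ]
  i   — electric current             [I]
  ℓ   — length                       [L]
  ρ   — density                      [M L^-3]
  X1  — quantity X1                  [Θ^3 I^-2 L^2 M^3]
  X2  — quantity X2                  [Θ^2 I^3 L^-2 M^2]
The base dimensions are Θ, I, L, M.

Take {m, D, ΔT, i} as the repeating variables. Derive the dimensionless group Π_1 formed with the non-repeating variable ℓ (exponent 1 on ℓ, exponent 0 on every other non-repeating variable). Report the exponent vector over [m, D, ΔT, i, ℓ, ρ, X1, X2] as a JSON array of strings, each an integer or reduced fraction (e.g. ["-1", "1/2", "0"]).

["0", "-1", "0", "0", "1", "0", "0", "0"]

Dimensional matrix (Θ×I×L×M by m×D×ΔT×i×ℓ×ρ×X1×X2):
  Θ: [ 0  0  1  0  0  0  3  2]
  I: [ 0  0  0  1  0  0 -2  3]
  L: [ 0  1  0  0  1 -3  2 -2]
  M: [ 1  0  0  0  0  1  3  2]
RREF → pivots at {m,D,ΔT,i} ⇒ r = 4
Repeat: m,D,ΔT,i; free: ℓ,ρ,X1,X2
RREF:
  r0: [   1    0    0    0    0    1    3    2]
  r1: [   0    1    0    0    1   -3    2   -2]
  r2: [   0    0    1    0    0    0    3    2]
  r3: [   0    0    0    1    0    0   -2    3]
Fix exponent of ℓ at 1, ρ at 0, X1 at 0, X2 at 0; solve each RREF row for its pivot's exponent:
  r0: exp(m) + (0)·1 = 0 ⇒ exp(m) = 0
  r1: exp(D) + (1)·1 = 0 ⇒ exp(D) = -1
  r2: exp(ΔT) + (0)·1 = 0 ⇒ exp(ΔT) = 0
  r3: exp(i) + (0)·1 = 0 ⇒ exp(i) = 0
Π_1 = D^-1 · ℓ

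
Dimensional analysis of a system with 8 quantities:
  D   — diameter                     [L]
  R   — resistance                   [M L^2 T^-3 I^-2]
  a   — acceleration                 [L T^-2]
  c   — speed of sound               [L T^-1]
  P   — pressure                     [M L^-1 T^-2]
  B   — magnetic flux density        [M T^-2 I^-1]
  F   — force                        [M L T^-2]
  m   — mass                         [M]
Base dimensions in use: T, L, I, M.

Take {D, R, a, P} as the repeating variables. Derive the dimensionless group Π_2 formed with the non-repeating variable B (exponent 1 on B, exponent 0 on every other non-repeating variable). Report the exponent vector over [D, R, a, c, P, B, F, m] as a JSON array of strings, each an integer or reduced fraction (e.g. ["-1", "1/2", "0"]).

Dimensional matrix (T×L×I×M by D×R×a×c×P×B×F×m):
  T: [ 0 -3 -2 -1 -2 -2 -2  0]
  L: [ 1  2  1  1 -1  0  1  0]
  I: [ 0 -2  0  0  0 -1  0  0]
  M: [ 0  1  0  0  1  1  1  1]
Row reduction gives pivot columns D,R,a,P; rank = 4
Pivot set = {D,R,a,P}, free = {c,B,F,m}
RREF:
  r0: [   1    0    0  1/2    0 -1/4    2    2]
  r1: [   0    1    0    0    0  1/2    0    0]
  r2: [   0    0    1  1/2    0 -1/4    0   -1]
  r3: [   0    0    0    0    1  1/2    1    1]
Fix exponent of B at 1, c at 0, F at 0, m at 0; solve each RREF row for its pivot's exponent:
  r0: exp(D) + (-1/4)·1 = 0 ⇒ exp(D) = 1/4
  r1: exp(R) + (1/2)·1 = 0 ⇒ exp(R) = -1/2
  r2: exp(a) + (-1/4)·1 = 0 ⇒ exp(a) = 1/4
  r3: exp(P) + (1/2)·1 = 0 ⇒ exp(P) = -1/2
Π_2 = D^(1/4) · R^(-1/2) · a^(1/4) · P^(-1/2) · B

["1/4", "-1/2", "1/4", "0", "-1/2", "1", "0", "0"]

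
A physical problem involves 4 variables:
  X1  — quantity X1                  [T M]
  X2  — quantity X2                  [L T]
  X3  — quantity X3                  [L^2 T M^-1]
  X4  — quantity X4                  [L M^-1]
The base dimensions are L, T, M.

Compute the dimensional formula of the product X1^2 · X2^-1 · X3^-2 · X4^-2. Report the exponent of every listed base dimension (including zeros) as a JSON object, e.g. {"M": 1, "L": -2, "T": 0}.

{"L": -7, "T": -1, "M": 6}

Write exponents as rows L,T,M / cols X1,X2,X3,X4:
  L: [ 0  1  2  1]
  T: [ 1  1  1  0]
  M: [ 1  0 -1 -1]
  [L]: (2)·0+(-1)·1+(-2)·2+(-2)·1 = -7
  [T]: (2)·1+(-1)·1+(-2)·1+(-2)·0 = -1
  [M]: (2)·1+(-1)·0+(-2)·-1+(-2)·-1 = 6
⇒ L^-7 T^-1 M^6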